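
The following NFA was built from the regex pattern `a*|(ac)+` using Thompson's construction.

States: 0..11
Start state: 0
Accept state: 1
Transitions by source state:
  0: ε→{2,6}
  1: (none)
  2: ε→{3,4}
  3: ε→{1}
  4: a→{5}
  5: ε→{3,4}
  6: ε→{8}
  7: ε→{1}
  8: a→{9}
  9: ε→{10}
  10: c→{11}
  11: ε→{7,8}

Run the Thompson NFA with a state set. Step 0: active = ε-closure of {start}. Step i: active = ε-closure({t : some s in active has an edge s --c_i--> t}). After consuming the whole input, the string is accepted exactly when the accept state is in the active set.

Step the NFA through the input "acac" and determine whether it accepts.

initial (ε-close {0}): {0,1,2,3,4,6,8}
'a' @ 1: {1,3,4,5,9,10}  [accepting]
'c' @ 2: {1,7,8,11}  [accepting]
'a' @ 3: {9,10}
'c' @ 4: {1,7,8,11}  [accepting]
final: {1,7,8,11}; accept 1 in set

Answer: ACCEPT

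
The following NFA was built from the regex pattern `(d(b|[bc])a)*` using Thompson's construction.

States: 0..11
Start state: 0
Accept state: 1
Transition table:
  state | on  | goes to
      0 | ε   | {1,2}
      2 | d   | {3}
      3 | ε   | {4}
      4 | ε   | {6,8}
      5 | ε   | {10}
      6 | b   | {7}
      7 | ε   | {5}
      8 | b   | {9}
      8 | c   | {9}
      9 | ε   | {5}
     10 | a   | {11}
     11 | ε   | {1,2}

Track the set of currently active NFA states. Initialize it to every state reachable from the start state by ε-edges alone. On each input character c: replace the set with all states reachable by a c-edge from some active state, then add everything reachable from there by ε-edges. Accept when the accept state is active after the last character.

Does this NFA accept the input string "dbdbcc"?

Answer: REJECT

Trace:
S₀ = ε-closure({0}) = {0,1,2}
'd' @ 1: {3,4,6,8}
'b' @ 2: {5,7,9,10}
'd' @ 3: {}  — dead — no transitions
rest 'bcc' ignored (set empty)
final: {}; accept 1 not in set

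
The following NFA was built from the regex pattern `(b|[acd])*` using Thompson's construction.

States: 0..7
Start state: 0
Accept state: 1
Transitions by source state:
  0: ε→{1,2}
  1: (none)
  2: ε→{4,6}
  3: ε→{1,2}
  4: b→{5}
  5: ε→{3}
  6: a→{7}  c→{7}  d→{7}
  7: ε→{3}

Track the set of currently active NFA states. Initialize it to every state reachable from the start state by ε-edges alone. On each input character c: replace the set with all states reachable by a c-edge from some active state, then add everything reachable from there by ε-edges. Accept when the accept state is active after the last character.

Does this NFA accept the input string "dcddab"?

Answer: ACCEPT

Steps:
initial (ε-close {0}): {0,1,2,4,6}
'd' @ 1: {1,2,3,4,6,7}  (accept∈set)
'c' @ 2: {1,2,3,4,6,7}  (accept∈set)
'd' @ 3: {1,2,3,4,6,7}  (accept∈set)
'd' @ 4: {1,2,3,4,6,7}  (accept∈set)
'a' @ 5: {1,2,3,4,6,7}  (accept∈set)
'b' @ 6: {1,2,3,4,5,6}  (accept∈set)
end set {1,2,3,4,5,6} — state 1 in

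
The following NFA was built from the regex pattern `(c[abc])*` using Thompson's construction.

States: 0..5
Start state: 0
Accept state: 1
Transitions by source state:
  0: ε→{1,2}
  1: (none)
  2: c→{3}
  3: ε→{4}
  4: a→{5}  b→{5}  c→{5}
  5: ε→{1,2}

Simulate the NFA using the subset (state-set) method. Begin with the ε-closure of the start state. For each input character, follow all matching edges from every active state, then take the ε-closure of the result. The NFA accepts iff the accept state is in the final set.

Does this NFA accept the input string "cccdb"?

Answer: REJECT

Derivation:
start: ε-closure({0}) = {0,1,2}
'c' @ 1: {3,4}
'c' @ 2: {1,2,5}  (accept∈set)
'c' @ 3: {3,4}
'd' @ 4: {}  — state set empty
rest 'b' ignored (set empty)
after full input: {}  (accept=1 not in)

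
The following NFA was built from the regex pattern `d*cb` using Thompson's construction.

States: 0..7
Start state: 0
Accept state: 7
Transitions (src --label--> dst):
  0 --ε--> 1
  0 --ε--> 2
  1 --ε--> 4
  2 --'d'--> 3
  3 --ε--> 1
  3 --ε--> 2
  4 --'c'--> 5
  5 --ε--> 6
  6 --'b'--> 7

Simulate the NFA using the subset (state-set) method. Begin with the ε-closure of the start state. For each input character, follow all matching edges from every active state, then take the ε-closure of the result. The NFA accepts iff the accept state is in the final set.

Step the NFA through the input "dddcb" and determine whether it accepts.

S₀ = ε-closure({0}) = {0,1,2,4}
'd' @ 1: {1,2,3,4}
'd' @ 2: {1,2,3,4}
'd' @ 3: {1,2,3,4}
'c' @ 4: {5,6}
'b' @ 5: {7}  ✓accept
after full input: {7}  (accept=7 in)

Answer: ACCEPT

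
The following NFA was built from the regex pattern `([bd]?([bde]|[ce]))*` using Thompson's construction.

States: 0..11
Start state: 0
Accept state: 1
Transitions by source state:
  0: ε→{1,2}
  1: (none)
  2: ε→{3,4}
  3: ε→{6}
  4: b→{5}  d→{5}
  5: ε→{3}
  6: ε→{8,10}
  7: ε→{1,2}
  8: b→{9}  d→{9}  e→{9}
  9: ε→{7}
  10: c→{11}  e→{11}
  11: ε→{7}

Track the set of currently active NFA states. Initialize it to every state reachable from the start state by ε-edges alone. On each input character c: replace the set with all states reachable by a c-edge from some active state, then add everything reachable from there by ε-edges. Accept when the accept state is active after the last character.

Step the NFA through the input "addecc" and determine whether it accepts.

initial (ε-close {0}): {0,1,2,3,4,6,8,10}
'a' @ 1: {}  — dead — no transitions
rest 'ddecc' ignored (set empty)
end set {} — state 1 not in

Answer: REJECT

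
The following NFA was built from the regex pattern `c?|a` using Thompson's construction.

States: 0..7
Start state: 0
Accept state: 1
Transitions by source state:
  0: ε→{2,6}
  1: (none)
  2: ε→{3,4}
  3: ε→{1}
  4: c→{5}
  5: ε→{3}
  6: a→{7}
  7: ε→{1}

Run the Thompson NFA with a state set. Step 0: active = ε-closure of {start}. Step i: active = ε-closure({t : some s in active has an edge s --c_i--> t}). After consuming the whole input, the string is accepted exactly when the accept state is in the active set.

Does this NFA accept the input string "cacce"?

start: ε-closure({0}) = {0,1,2,3,4,6}
'c' @ 1: {1,3,5}  (accept∈set)
'a' @ 2: {}  — dead — no transitions
rest 'cce' ignored (set empty)
end set {} — state 1 not in

Answer: REJECT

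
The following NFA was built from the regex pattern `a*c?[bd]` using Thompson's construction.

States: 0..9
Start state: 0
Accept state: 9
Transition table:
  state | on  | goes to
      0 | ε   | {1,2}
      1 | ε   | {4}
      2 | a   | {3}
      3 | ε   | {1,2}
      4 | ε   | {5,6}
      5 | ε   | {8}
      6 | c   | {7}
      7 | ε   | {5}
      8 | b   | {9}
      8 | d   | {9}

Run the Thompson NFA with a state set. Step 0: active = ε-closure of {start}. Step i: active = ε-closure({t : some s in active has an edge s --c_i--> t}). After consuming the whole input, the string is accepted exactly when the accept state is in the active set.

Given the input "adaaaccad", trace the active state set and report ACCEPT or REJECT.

Answer: REJECT

Trace:
start: ε-closure({0}) = {0,1,2,4,5,6,8}
'a' @ 1: {1,2,3,4,5,6,8}
'd' @ 2: {9}  (accept∈set)
'a' @ 3: {}  — state set empty
rest 'aaccad' ignored (set empty)
after full input: {}  (accept=9 not in)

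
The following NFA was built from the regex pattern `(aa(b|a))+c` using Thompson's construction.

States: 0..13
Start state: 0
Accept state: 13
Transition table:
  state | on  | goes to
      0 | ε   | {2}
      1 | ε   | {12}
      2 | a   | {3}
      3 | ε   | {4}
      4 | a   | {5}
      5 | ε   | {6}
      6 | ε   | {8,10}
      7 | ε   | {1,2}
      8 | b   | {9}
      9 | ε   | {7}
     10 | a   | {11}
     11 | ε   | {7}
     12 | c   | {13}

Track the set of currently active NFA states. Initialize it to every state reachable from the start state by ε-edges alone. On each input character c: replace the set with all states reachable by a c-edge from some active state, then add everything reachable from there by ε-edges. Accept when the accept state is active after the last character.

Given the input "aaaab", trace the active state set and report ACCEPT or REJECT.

start: ε-closure({0}) = {0,2}
'a' @ 1: {3,4}
'a' @ 2: {5,6,8,10}
'a' @ 3: {1,2,7,11,12}
'a' @ 4: {3,4}
'b' @ 5: {}  — no active states
after full input: {}  (accept=13 not in)

Answer: REJECT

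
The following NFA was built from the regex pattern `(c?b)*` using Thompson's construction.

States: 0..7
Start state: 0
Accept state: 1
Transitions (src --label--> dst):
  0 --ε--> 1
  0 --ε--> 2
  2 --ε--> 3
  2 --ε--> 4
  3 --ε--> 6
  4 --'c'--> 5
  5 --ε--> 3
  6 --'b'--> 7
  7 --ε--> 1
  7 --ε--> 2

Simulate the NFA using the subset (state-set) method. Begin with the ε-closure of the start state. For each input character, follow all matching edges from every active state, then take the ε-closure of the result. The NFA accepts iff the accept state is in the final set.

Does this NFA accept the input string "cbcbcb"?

Answer: ACCEPT

Trace:
initial (ε-close {0}): {0,1,2,3,4,6}
'c' @ 1: {3,5,6}
'b' @ 2: {1,2,3,4,6,7}  [accepting]
'c' @ 3: {3,5,6}
'b' @ 4: {1,2,3,4,6,7}  [accepting]
'c' @ 5: {3,5,6}
'b' @ 6: {1,2,3,4,6,7}  [accepting]
final: {1,2,3,4,6,7}; accept 1 in set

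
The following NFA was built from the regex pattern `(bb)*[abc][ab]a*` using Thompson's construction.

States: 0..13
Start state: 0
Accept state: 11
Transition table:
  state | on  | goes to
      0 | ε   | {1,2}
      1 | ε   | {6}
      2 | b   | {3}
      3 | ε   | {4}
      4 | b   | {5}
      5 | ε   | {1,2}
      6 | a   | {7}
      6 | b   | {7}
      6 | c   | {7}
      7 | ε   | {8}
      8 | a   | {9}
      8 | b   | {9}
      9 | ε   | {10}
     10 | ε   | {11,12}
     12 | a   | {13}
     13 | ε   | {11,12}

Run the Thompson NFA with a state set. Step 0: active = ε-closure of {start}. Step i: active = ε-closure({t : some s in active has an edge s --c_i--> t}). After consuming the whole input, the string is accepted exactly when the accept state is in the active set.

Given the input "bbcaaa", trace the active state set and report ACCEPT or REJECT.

start: ε-closure({0}) = {0,1,2,6}
'b' @ 1: {3,4,7,8}
'b' @ 2: {1,2,5,6,9,10,11,12}  ✓accept
'c' @ 3: {7,8}
'a' @ 4: {9,10,11,12}  ✓accept
'a' @ 5: {11,12,13}  ✓accept
'a' @ 6: {11,12,13}  ✓accept
final: {11,12,13}; accept 11 in set

Answer: ACCEPT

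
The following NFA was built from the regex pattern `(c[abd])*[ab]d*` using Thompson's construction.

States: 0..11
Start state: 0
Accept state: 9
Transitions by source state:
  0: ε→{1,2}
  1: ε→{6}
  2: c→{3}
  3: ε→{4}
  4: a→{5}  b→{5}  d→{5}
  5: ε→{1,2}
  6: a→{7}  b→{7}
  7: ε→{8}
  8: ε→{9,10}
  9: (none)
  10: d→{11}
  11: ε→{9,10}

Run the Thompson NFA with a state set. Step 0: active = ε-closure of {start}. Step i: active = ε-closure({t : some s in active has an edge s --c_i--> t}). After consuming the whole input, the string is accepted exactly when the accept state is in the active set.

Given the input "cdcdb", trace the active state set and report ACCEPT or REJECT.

Answer: ACCEPT

Derivation:
S₀ = ε-closure({0}) = {0,1,2,6}
'c' @ 1: {3,4}
'd' @ 2: {1,2,5,6}
'c' @ 3: {3,4}
'd' @ 4: {1,2,5,6}
'b' @ 5: {7,8,9,10}  ✓accept
end set {7,8,9,10} — state 9 in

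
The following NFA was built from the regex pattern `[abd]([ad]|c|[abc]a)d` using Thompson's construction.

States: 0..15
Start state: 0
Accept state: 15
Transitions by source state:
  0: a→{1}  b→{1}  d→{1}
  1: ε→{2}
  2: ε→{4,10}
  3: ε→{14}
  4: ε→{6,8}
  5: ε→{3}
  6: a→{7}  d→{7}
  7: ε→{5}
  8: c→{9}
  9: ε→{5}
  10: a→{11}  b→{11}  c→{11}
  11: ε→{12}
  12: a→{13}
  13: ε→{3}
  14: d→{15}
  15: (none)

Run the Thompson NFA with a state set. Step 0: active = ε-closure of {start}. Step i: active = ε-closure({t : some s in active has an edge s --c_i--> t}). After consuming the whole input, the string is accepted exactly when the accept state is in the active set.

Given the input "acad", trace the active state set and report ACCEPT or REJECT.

Answer: ACCEPT

Derivation:
initial (ε-close {0}): {0}
'a' @ 1: {1,2,4,6,8,10}
'c' @ 2: {3,5,9,11,12,14}
'a' @ 3: {3,13,14}
'd' @ 4: {15}  ✓accept
after full input: {15}  (accept=15 in)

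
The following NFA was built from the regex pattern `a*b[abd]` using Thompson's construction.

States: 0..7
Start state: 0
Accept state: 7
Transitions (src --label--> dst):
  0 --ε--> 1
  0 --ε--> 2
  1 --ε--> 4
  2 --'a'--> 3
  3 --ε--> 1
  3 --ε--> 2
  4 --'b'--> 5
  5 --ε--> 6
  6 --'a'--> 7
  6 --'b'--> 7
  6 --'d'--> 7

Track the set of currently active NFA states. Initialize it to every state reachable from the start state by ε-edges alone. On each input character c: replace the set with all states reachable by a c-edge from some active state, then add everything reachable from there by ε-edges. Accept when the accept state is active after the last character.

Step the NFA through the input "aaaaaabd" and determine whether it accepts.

start: ε-closure({0}) = {0,1,2,4}
'a' @ 1: {1,2,3,4}
'a' @ 2: {1,2,3,4}
'a' @ 3: {1,2,3,4}
'a' @ 4: {1,2,3,4}
'a' @ 5: {1,2,3,4}
'a' @ 6: {1,2,3,4}
'b' @ 7: {5,6}
'd' @ 8: {7}  (accept∈set)
end set {7} — state 7 in

Answer: ACCEPT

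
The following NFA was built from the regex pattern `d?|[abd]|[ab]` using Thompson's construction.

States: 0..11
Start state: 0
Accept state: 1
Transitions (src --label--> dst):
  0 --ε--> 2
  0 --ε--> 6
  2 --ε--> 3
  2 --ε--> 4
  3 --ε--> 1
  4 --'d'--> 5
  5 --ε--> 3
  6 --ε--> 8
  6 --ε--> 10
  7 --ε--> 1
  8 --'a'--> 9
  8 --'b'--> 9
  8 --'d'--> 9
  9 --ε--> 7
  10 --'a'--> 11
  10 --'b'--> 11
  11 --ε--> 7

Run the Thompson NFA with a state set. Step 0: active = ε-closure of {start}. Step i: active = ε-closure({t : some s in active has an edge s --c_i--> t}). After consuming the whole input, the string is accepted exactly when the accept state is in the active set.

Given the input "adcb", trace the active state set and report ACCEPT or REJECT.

initial (ε-close {0}): {0,1,2,3,4,6,8,10}
'a' @ 1: {1,7,9,11}  ✓accept
'd' @ 2: {}  — state set empty
rest 'cb' ignored (set empty)
after full input: {}  (accept=1 not in)

Answer: REJECT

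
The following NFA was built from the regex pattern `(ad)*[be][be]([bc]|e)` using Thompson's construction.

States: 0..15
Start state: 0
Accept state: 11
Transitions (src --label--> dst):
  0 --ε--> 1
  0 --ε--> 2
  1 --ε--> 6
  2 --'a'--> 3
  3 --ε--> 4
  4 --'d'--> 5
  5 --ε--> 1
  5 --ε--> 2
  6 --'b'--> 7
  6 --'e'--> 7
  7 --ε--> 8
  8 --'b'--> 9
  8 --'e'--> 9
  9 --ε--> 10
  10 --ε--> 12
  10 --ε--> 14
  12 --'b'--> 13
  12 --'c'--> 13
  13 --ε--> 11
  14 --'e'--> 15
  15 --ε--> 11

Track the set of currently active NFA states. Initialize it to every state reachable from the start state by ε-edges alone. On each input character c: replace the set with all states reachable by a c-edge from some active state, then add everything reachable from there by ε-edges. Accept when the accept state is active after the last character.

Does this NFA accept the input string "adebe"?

Answer: ACCEPT

Steps:
start: ε-closure({0}) = {0,1,2,6}
'a' @ 1: {3,4}
'd' @ 2: {1,2,5,6}
'e' @ 3: {7,8}
'b' @ 4: {9,10,12,14}
'e' @ 5: {11,15}  [accepting]
final: {11,15}; accept 11 in set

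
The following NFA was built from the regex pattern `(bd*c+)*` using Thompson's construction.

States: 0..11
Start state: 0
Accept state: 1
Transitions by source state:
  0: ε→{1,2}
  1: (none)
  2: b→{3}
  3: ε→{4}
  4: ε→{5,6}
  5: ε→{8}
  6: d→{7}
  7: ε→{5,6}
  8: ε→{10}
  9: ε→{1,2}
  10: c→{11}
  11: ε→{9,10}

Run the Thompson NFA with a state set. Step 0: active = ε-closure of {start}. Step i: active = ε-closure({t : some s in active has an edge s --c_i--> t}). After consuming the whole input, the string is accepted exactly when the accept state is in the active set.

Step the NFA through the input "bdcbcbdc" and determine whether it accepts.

Answer: ACCEPT

Trace:
start: ε-closure({0}) = {0,1,2}
'b' @ 1: {3,4,5,6,8,10}
'd' @ 2: {5,6,7,8,10}
'c' @ 3: {1,2,9,10,11}  [accepting]
'b' @ 4: {3,4,5,6,8,10}
'c' @ 5: {1,2,9,10,11}  [accepting]
'b' @ 6: {3,4,5,6,8,10}
'd' @ 7: {5,6,7,8,10}
'c' @ 8: {1,2,9,10,11}  [accepting]
after full input: {1,2,9,10,11}  (accept=1 in)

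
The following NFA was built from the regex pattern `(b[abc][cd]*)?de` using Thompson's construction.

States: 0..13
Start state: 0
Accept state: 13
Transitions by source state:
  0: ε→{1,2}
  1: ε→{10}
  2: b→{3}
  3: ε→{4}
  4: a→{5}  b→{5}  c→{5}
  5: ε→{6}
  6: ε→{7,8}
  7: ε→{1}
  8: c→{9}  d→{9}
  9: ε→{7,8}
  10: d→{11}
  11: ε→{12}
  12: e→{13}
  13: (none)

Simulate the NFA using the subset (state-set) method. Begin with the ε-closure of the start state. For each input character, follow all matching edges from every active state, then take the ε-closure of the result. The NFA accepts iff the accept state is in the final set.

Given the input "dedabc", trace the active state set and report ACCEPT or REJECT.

Answer: REJECT

Derivation:
S₀ = ε-closure({0}) = {0,1,2,10}
'd' @ 1: {11,12}
'e' @ 2: {13}  ✓accept
'd' @ 3: {}  — dead — no transitions
rest 'abc' ignored (set empty)
after full input: {}  (accept=13 not in)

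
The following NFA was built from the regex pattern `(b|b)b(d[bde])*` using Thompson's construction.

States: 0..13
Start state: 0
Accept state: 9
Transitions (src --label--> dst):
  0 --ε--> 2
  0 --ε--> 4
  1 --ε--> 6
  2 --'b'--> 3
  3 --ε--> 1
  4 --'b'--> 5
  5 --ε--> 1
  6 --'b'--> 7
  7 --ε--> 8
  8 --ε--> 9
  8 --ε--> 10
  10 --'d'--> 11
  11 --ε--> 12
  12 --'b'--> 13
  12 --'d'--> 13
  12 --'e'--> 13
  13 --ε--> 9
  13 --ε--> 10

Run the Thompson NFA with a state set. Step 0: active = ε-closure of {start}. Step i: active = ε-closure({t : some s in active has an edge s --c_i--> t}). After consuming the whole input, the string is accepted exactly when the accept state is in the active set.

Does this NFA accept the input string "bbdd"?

Answer: ACCEPT

Steps:
start: ε-closure({0}) = {0,2,4}
'b' @ 1: {1,3,5,6}
'b' @ 2: {7,8,9,10}  [accepting]
'd' @ 3: {11,12}
'd' @ 4: {9,10,13}  [accepting]
after full input: {9,10,13}  (accept=9 in)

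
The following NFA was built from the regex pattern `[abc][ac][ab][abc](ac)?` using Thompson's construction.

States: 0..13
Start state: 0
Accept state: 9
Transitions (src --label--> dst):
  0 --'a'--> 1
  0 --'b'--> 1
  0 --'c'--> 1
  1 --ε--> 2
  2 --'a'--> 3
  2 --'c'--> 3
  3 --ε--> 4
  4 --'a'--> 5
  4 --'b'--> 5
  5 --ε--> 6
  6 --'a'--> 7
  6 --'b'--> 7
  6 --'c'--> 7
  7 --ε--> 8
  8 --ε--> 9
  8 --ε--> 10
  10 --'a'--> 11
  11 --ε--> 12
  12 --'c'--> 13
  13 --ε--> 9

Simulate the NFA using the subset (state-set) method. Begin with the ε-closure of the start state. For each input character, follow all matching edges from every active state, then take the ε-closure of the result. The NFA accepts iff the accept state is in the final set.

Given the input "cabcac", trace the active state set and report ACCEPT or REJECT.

S₀ = ε-closure({0}) = {0}
'c' @ 1: {1,2}
'a' @ 2: {3,4}
'b' @ 3: {5,6}
'c' @ 4: {7,8,9,10}  (accept∈set)
'a' @ 5: {11,12}
'c' @ 6: {9,13}  (accept∈set)
after full input: {9,13}  (accept=9 in)

Answer: ACCEPT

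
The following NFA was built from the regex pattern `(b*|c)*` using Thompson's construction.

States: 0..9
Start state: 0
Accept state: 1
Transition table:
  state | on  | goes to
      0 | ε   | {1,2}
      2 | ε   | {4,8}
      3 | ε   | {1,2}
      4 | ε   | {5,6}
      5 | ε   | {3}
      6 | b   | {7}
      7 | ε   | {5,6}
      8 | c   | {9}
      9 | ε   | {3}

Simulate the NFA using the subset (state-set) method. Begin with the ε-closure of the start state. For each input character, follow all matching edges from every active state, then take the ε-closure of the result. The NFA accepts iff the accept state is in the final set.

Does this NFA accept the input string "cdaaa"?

start: ε-closure({0}) = {0,1,2,3,4,5,6,8}
'c' @ 1: {1,2,3,4,5,6,8,9}  ✓accept
'd' @ 2: {}  — state set empty
rest 'aaa' ignored (set empty)
final: {}; accept 1 not in set

Answer: REJECT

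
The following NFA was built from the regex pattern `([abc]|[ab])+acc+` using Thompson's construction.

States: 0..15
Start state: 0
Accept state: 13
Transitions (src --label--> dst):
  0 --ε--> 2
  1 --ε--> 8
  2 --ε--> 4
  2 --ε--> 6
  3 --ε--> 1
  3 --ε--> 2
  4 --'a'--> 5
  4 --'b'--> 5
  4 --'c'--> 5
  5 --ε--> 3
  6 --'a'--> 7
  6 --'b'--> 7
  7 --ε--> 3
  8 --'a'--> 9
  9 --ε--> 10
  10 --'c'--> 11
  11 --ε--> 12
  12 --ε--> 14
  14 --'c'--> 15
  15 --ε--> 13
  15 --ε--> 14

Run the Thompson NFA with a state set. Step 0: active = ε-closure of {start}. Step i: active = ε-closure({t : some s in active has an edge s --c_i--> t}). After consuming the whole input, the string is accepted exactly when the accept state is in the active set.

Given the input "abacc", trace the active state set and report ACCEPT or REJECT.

S₀ = ε-closure({0}) = {0,2,4,6}
'a' @ 1: {1,2,3,4,5,6,7,8}
'b' @ 2: {1,2,3,4,5,6,7,8}
'a' @ 3: {1,2,3,4,5,6,7,8,9,10}
'c' @ 4: {1,2,3,4,5,6,8,11,12,14}
'c' @ 5: {1,2,3,4,5,6,8,13,14,15}  [accepting]
final: {1,2,3,4,5,6,8,13,14,15}; accept 13 in set

Answer: ACCEPT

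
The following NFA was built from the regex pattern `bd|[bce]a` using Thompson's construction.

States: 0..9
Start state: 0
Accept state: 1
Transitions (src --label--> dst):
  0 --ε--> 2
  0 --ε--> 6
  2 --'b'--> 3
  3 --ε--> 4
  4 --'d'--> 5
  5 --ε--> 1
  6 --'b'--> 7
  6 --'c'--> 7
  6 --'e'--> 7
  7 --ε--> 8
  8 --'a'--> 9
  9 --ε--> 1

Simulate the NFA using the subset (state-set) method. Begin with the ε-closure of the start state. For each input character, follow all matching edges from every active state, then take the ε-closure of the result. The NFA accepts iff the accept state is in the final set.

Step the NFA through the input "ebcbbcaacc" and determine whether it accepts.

S₀ = ε-closure({0}) = {0,2,6}
'e' @ 1: {7,8}
'b' @ 2: {}  — no active states
rest 'cbbcaacc' ignored (set empty)
after full input: {}  (accept=1 not in)

Answer: REJECT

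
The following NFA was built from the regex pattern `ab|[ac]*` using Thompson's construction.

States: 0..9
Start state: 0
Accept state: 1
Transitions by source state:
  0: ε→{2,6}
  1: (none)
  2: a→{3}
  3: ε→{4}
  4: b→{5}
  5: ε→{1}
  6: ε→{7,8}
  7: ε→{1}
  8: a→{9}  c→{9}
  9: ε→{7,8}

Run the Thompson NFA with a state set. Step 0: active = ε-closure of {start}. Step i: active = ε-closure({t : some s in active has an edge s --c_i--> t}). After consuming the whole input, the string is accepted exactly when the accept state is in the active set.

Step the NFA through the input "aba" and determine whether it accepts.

Answer: REJECT

Trace:
S₀ = ε-closure({0}) = {0,1,2,6,7,8}
'a' @ 1: {1,3,4,7,8,9}  (accept∈set)
'b' @ 2: {1,5}  (accept∈set)
'a' @ 3: {}  — state set empty
final: {}; accept 1 not in set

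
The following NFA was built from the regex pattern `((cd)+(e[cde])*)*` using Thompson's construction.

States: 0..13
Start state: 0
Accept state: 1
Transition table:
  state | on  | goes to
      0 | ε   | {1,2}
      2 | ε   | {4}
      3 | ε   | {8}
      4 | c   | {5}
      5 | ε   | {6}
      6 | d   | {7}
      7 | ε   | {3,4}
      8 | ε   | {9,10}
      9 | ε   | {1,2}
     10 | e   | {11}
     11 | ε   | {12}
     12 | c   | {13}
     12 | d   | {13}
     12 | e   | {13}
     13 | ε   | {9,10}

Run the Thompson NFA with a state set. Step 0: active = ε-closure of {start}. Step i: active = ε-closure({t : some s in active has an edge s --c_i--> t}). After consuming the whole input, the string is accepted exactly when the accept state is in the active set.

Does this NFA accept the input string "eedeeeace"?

Answer: REJECT

Trace:
S₀ = ε-closure({0}) = {0,1,2,4}
'e' @ 1: {}  — state set empty
rest 'edeeeace' ignored (set empty)
end set {} — state 1 not in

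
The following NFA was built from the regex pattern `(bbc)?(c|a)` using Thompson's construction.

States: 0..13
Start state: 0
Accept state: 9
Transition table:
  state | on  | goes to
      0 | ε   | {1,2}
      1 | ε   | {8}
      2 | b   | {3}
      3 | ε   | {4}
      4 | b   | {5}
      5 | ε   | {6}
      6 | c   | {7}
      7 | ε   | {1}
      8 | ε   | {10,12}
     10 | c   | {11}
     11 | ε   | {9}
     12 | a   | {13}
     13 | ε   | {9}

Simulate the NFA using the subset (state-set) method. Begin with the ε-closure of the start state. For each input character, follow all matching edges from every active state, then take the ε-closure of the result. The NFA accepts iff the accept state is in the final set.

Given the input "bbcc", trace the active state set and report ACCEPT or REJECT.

S₀ = ε-closure({0}) = {0,1,2,8,10,12}
'b' @ 1: {3,4}
'b' @ 2: {5,6}
'c' @ 3: {1,7,8,10,12}
'c' @ 4: {9,11}  [accepting]
final: {9,11}; accept 9 in set

Answer: ACCEPT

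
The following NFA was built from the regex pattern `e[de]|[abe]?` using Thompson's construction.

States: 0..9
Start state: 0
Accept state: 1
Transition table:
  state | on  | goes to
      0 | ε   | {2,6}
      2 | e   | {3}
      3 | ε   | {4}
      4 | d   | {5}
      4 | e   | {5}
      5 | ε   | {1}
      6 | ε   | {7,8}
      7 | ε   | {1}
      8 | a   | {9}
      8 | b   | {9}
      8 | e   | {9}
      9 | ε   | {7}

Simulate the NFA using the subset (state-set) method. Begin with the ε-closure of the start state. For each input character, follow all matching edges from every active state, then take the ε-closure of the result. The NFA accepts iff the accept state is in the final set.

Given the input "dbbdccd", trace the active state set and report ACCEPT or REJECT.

start: ε-closure({0}) = {0,1,2,6,7,8}
'd' @ 1: {}  — no active states
rest 'bbdccd' ignored (set empty)
final: {}; accept 1 not in set

Answer: REJECT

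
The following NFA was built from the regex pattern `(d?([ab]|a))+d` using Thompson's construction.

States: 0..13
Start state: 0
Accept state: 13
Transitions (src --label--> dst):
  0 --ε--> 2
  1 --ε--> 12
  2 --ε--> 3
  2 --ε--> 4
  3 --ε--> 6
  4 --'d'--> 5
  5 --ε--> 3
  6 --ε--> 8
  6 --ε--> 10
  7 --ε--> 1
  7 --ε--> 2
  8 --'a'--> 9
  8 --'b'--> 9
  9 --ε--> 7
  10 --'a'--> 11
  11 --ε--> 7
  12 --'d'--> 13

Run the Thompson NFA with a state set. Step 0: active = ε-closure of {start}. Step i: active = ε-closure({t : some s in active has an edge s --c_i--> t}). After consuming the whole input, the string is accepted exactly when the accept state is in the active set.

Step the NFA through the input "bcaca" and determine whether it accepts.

start: ε-closure({0}) = {0,2,3,4,6,8,10}
'b' @ 1: {1,2,3,4,6,7,8,9,10,12}
'c' @ 2: {}  — dead — no transitions
rest 'aca' ignored (set empty)
end set {} — state 13 not in

Answer: REJECT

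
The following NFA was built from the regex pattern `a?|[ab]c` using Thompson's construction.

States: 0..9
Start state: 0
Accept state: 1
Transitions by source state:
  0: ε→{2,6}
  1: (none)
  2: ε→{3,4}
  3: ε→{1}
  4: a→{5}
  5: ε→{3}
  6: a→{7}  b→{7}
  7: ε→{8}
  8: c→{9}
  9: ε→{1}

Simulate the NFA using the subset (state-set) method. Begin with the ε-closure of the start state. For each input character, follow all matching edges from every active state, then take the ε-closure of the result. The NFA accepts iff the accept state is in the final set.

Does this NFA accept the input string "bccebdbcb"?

start: ε-closure({0}) = {0,1,2,3,4,6}
'b' @ 1: {7,8}
'c' @ 2: {1,9}  [accepting]
'c' @ 3: {}  — no active states
rest 'ebdbcb' ignored (set empty)
after full input: {}  (accept=1 not in)

Answer: REJECT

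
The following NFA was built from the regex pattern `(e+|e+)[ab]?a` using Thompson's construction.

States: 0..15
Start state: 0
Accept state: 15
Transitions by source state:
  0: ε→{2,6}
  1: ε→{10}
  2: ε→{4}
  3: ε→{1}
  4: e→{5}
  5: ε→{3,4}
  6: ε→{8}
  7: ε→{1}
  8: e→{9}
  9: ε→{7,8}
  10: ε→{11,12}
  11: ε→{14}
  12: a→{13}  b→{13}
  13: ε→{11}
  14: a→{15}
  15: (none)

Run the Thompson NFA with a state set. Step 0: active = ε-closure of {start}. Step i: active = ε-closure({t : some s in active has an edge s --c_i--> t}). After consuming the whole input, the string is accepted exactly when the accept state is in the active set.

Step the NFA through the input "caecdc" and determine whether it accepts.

S₀ = ε-closure({0}) = {0,2,4,6,8}
'c' @ 1: {}  — state set empty
rest 'aecdc' ignored (set empty)
final: {}; accept 15 not in set

Answer: REJECT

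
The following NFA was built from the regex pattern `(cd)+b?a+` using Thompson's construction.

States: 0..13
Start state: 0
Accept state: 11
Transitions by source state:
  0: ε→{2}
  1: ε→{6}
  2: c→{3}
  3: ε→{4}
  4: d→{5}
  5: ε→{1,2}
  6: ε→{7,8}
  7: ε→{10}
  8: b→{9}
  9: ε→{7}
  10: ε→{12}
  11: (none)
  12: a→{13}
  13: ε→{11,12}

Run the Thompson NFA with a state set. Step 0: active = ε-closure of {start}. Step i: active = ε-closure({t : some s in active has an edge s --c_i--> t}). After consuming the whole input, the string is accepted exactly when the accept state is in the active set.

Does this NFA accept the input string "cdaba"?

Answer: REJECT

Trace:
initial (ε-close {0}): {0,2}
'c' @ 1: {3,4}
'd' @ 2: {1,2,5,6,7,8,10,12}
'a' @ 3: {11,12,13}  (accept∈set)
'b' @ 4: {}  — no active states
rest 'a' ignored (set empty)
end set {} — state 11 not in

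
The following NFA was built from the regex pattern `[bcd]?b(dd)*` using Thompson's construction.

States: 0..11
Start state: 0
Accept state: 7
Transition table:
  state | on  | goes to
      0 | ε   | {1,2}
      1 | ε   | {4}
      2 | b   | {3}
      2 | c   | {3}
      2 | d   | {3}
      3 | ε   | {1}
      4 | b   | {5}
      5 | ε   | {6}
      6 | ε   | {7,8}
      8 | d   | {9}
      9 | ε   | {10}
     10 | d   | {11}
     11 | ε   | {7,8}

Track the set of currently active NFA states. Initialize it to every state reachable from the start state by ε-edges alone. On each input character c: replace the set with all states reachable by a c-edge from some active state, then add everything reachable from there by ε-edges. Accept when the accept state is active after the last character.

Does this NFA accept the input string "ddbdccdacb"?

Answer: REJECT

Steps:
initial (ε-close {0}): {0,1,2,4}
'd' @ 1: {1,3,4}
'd' @ 2: {}  — dead — no transitions
rest 'bdccdacb' ignored (set empty)
final: {}; accept 7 not in set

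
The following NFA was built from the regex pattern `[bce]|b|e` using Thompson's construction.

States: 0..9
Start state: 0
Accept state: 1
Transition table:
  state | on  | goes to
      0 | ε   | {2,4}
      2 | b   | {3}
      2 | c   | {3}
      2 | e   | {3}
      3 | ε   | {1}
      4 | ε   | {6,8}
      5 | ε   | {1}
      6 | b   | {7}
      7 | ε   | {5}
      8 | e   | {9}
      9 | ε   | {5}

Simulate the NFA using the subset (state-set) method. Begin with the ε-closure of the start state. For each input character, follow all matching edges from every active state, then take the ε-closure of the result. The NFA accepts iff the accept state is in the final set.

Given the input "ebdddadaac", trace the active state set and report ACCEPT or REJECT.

initial (ε-close {0}): {0,2,4,6,8}
'e' @ 1: {1,3,5,9}  [accepting]
'b' @ 2: {}  — no active states
rest 'dddadaac' ignored (set empty)
after full input: {}  (accept=1 not in)

Answer: REJECT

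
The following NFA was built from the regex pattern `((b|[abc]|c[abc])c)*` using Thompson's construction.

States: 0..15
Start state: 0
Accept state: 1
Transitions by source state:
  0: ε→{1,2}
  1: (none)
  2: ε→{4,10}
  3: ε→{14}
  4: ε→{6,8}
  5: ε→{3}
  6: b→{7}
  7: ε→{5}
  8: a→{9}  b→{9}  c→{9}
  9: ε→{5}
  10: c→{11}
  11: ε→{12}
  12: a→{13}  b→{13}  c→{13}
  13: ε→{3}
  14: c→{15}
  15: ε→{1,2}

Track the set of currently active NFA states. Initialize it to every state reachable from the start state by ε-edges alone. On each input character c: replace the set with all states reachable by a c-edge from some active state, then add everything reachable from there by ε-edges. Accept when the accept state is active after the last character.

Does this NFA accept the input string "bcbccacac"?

Answer: ACCEPT

Derivation:
start: ε-closure({0}) = {0,1,2,4,6,8,10}
'b' @ 1: {3,5,7,9,14}
'c' @ 2: {1,2,4,6,8,10,15}  [accepting]
'b' @ 3: {3,5,7,9,14}
'c' @ 4: {1,2,4,6,8,10,15}  [accepting]
'c' @ 5: {3,5,9,11,12,14}
'a' @ 6: {3,13,14}
'c' @ 7: {1,2,4,6,8,10,15}  [accepting]
'a' @ 8: {3,5,9,14}
'c' @ 9: {1,2,4,6,8,10,15}  [accepting]
end set {1,2,4,6,8,10,15} — state 1 in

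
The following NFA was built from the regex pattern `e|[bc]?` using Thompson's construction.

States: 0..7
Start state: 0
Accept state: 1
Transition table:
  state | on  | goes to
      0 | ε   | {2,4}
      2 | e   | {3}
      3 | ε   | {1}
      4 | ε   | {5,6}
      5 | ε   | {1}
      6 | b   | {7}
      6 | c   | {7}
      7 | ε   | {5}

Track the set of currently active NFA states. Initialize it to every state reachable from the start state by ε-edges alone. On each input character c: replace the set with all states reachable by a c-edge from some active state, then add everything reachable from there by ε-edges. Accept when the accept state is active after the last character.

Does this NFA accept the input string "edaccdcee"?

Answer: REJECT

Derivation:
start: ε-closure({0}) = {0,1,2,4,5,6}
'e' @ 1: {1,3}  ✓accept
'd' @ 2: {}  — dead — no transitions
rest 'accdcee' ignored (set empty)
end set {} — state 1 not in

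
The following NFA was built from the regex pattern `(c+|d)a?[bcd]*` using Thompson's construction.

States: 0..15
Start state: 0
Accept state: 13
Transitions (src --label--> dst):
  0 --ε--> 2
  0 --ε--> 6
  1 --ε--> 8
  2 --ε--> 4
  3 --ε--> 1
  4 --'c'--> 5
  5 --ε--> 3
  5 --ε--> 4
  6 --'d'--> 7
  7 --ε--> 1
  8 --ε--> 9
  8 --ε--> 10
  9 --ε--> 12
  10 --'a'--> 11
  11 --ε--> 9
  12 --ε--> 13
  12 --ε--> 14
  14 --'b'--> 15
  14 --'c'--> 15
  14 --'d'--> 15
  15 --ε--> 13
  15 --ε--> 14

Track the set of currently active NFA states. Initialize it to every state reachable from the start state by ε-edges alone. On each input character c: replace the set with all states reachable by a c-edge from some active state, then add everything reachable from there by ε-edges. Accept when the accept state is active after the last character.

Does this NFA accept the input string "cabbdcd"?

Answer: ACCEPT

Steps:
S₀ = ε-closure({0}) = {0,2,4,6}
'c' @ 1: {1,3,4,5,8,9,10,12,13,14}  [accepting]
'a' @ 2: {9,11,12,13,14}  [accepting]
'b' @ 3: {13,14,15}  [accepting]
'b' @ 4: {13,14,15}  [accepting]
'd' @ 5: {13,14,15}  [accepting]
'c' @ 6: {13,14,15}  [accepting]
'd' @ 7: {13,14,15}  [accepting]
end set {13,14,15} — state 13 in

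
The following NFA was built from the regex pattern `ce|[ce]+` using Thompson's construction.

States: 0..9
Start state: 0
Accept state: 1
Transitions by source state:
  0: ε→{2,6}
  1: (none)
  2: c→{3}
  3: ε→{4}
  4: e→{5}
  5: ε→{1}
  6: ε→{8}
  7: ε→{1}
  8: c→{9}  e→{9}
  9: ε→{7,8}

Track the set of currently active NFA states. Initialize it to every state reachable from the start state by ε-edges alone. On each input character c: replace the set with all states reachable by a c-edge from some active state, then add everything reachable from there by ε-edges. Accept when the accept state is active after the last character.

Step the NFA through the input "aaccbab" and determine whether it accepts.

S₀ = ε-closure({0}) = {0,2,6,8}
'a' @ 1: {}  — dead — no transitions
rest 'accbab' ignored (set empty)
final: {}; accept 1 not in set

Answer: REJECT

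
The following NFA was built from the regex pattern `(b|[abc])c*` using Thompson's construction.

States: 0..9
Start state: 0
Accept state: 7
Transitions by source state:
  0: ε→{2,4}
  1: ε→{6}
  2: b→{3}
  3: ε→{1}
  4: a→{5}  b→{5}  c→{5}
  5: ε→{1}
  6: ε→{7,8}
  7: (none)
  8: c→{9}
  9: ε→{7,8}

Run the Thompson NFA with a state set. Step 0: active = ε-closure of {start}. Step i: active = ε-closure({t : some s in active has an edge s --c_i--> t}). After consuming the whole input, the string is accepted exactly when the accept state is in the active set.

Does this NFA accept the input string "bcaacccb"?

start: ε-closure({0}) = {0,2,4}
'b' @ 1: {1,3,5,6,7,8}  (accept∈set)
'c' @ 2: {7,8,9}  (accept∈set)
'a' @ 3: {}  — no active states
rest 'acccb' ignored (set empty)
end set {} — state 7 not in

Answer: REJECT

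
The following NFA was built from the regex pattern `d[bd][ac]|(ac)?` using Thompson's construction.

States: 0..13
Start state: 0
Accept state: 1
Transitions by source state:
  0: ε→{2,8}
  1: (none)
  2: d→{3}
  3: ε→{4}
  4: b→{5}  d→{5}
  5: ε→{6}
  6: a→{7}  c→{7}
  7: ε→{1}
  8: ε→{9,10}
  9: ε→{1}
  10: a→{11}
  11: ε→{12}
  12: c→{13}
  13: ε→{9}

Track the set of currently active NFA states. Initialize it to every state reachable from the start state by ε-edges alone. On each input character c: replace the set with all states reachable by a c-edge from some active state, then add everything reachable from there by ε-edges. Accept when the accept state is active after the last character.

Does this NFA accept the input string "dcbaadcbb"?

S₀ = ε-closure({0}) = {0,1,2,8,9,10}
'd' @ 1: {3,4}
'c' @ 2: {}  — no active states
rest 'baadcbb' ignored (set empty)
end set {} — state 1 not in

Answer: REJECT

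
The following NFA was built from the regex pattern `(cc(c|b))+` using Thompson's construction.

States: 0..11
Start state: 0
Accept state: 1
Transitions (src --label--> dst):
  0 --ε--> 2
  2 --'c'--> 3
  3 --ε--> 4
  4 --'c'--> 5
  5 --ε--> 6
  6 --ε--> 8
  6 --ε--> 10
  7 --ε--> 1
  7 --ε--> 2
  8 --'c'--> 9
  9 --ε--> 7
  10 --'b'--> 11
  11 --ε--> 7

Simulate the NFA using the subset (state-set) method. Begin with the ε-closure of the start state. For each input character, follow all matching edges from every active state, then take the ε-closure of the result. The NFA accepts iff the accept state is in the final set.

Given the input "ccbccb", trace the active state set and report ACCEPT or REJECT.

S₀ = ε-closure({0}) = {0,2}
'c' @ 1: {3,4}
'c' @ 2: {5,6,8,10}
'b' @ 3: {1,2,7,11}  ✓accept
'c' @ 4: {3,4}
'c' @ 5: {5,6,8,10}
'b' @ 6: {1,2,7,11}  ✓accept
end set {1,2,7,11} — state 1 in

Answer: ACCEPT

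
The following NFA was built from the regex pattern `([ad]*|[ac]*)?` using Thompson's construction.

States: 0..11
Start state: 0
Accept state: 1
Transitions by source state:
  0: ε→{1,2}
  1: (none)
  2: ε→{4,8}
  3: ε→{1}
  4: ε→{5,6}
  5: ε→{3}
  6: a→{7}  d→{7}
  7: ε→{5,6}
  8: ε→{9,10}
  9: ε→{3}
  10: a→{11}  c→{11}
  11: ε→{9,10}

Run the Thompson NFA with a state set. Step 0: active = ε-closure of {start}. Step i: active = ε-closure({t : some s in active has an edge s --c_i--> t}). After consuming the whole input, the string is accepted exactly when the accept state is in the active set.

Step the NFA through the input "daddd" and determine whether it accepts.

start: ε-closure({0}) = {0,1,2,3,4,5,6,8,9,10}
'd' @ 1: {1,3,5,6,7}  (accept∈set)
'a' @ 2: {1,3,5,6,7}  (accept∈set)
'd' @ 3: {1,3,5,6,7}  (accept∈set)
'd' @ 4: {1,3,5,6,7}  (accept∈set)
'd' @ 5: {1,3,5,6,7}  (accept∈set)
final: {1,3,5,6,7}; accept 1 in set

Answer: ACCEPT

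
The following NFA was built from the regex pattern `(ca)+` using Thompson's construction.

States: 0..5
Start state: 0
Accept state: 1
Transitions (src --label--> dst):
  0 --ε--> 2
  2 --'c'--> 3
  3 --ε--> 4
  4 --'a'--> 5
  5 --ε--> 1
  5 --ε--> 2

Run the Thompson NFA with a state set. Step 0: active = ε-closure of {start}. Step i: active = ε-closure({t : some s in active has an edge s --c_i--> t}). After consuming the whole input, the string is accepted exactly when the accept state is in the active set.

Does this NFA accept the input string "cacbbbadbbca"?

Answer: REJECT

Trace:
initial (ε-close {0}): {0,2}
'c' @ 1: {3,4}
'a' @ 2: {1,2,5}  (accept∈set)
'c' @ 3: {3,4}
'b' @ 4: {}  — dead — no transitions
rest 'bbadbbca' ignored (set empty)
end set {} — state 1 not in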